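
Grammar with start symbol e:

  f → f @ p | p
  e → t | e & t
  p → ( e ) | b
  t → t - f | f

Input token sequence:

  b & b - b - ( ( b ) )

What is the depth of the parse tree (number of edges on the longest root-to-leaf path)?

12

[e [e [t [f [p b]]]] & [t [t [t [f [p b]]] - [f [p b]]] - [f [p ( [e [t [f [p ( [e [t [f [p b]]]] )]]]] )]]]]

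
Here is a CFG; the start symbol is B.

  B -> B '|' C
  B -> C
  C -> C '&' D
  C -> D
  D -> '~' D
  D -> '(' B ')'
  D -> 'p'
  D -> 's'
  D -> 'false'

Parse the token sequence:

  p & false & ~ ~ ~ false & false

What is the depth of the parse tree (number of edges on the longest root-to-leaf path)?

7

[B [C [C [C [C [D p]] & [D false]] & [D ~ [D ~ [D ~ [D false]]]]] & [D false]]]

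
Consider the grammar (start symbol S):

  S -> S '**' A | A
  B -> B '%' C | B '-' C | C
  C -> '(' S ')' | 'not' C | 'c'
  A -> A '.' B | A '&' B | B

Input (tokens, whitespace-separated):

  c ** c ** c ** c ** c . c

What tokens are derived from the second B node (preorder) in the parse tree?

[S [S [S [S [S [A [B [C c]]]] ** [A [B [C c]]]] ** [A [B [C c]]]] ** [A [B [C c]]]] ** [A [A [B [C c]]] . [B [C c]]]]

c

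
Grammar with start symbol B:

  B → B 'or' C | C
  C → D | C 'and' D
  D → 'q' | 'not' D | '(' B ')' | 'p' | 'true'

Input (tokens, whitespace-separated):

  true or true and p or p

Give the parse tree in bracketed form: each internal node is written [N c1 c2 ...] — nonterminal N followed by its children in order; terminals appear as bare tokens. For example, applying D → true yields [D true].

B
B or C
B or C or C
C or C or C
D or C or C
true or C or C
true or C and D or C
true or D and D or C
true or true and D or C
true or true and p or C
true or true and p or D
true or true and p or p

[B [B [B [C [D true]]] or [C [C [D true]] and [D p]]] or [C [D p]]]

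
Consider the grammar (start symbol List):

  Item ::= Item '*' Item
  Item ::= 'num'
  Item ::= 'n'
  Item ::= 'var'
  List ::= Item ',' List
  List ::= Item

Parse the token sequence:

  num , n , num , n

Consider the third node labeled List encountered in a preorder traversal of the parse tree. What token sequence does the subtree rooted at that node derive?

[List [Item num] , [List [Item n] , [List [Item num] , [List [Item n]]]]]

num , n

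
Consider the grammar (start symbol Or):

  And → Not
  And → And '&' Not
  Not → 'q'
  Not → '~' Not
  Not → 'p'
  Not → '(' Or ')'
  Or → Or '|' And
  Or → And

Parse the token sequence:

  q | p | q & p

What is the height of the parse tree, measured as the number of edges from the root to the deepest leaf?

5

[Or [Or [Or [And [Not q]]] | [And [Not p]]] | [And [And [Not q]] & [Not p]]]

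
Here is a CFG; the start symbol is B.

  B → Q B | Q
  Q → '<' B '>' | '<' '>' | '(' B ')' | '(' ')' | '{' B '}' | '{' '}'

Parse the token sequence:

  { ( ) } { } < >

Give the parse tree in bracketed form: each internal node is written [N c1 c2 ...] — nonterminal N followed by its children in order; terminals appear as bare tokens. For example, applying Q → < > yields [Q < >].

B
Q B
{ B } B
{ Q } B
{ ( ) } B
{ ( ) } Q B
{ ( ) } { } B
{ ( ) } { } Q
{ ( ) } { } < >

[B [Q { [B [Q ( )]] }] [B [Q { }] [B [Q < >]]]]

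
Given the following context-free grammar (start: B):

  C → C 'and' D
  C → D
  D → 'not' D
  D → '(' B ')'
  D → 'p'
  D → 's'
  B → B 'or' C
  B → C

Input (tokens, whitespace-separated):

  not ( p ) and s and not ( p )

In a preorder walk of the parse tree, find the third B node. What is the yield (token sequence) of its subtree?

[B [C [C [C [D not [D ( [B [C [D p]]] )]]] and [D s]] and [D not [D ( [B [C [D p]]] )]]]]

p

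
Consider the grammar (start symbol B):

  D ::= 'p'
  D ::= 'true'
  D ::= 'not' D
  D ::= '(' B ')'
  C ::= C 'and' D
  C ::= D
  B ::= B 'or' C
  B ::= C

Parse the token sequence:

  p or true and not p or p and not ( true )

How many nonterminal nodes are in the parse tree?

[B [B [B [C [D p]]] or [C [C [D true]] and [D not [D p]]]] or [C [C [D p]] and [D not [D ( [B [C [D true]]] )]]]]

18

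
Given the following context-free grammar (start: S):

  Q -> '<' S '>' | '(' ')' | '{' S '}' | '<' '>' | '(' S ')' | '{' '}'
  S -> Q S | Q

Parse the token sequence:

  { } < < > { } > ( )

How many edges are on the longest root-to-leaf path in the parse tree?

6

[S [Q { }] [S [Q < [S [Q < >] [S [Q { }]]] >] [S [Q ( )]]]]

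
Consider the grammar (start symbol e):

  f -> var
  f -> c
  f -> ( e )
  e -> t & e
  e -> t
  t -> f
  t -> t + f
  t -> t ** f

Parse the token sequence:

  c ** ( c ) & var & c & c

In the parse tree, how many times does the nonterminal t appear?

6

[e [t [t [f c]] ** [f ( [e [t [f c]]] )]] & [e [t [f var]] & [e [t [f c]] & [e [t [f c]]]]]]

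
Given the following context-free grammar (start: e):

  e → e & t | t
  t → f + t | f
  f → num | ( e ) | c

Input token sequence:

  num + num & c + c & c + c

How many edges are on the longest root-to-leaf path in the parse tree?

6

[e [e [e [t [f num] + [t [f num]]]] & [t [f c] + [t [f c]]]] & [t [f c] + [t [f c]]]]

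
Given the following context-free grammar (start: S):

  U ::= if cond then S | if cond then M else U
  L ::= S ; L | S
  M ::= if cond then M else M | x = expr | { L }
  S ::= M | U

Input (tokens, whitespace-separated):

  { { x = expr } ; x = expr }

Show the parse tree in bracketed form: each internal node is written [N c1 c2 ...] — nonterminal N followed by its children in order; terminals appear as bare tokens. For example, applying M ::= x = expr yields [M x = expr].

S
M
{ L }
{ S ; L }
{ M ; L }
{ { L } ; L }
{ { S } ; L }
{ { M } ; L }
{ { x = expr } ; L }
{ { x = expr } ; S }
{ { x = expr } ; M }
{ { x = expr } ; x = expr }

[S [M { [L [S [M { [L [S [M x = expr]]] }]] ; [L [S [M x = expr]]]] }]]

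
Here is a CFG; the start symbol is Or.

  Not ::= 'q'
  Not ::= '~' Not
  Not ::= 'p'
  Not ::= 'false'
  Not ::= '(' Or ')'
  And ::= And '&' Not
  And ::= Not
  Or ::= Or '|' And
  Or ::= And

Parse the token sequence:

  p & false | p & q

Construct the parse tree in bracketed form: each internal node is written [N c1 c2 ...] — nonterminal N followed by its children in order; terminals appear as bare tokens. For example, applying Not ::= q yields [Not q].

[Or [Or [And [And [Not p]] & [Not false]]] | [And [And [Not p]] & [Not q]]]

Or
Or | And
And | And
And & Not | And
Not & Not | And
p & Not | And
p & false | And
p & false | And & Not
p & false | Not & Not
p & false | p & Not
p & false | p & q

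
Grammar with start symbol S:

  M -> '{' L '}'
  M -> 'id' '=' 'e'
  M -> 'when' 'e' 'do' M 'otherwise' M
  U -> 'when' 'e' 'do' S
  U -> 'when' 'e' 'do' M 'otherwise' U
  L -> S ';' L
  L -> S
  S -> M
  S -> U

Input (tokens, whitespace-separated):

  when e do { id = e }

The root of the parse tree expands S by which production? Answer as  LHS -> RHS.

[S [U when e do [S [M { [L [S [M id = e]]] }]]]]

S -> U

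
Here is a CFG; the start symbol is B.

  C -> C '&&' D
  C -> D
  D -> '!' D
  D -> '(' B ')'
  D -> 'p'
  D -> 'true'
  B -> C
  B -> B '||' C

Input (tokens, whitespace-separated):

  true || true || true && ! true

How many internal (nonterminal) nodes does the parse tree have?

12

[B [B [B [C [D true]]] || [C [D true]]] || [C [C [D true]] && [D ! [D true]]]]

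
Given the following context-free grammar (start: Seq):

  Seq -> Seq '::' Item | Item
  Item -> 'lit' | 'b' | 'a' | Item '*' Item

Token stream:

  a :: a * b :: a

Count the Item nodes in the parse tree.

[Seq [Seq [Seq [Item a]] :: [Item [Item a] * [Item b]]] :: [Item a]]

5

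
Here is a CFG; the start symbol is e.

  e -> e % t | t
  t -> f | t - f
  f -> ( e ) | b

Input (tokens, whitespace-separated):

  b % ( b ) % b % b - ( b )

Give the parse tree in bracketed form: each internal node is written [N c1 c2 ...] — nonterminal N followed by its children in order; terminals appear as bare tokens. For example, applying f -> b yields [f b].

e
e % t
e % t % t
e % t % t % t
t % t % t % t
f % t % t % t
b % t % t % t
b % f % t % t
b % ( e ) % t % t
b % ( t ) % t % t
b % ( f ) % t % t
b % ( b ) % t % t
b % ( b ) % f % t
b % ( b ) % b % t
b % ( b ) % b % t - f
b % ( b ) % b % f - f
b % ( b ) % b % b - f
b % ( b ) % b % b - ( e )
b % ( b ) % b % b - ( t )
b % ( b ) % b % b - ( f )
b % ( b ) % b % b - ( b )

[e [e [e [e [t [f b]]] % [t [f ( [e [t [f b]]] )]]] % [t [f b]]] % [t [t [f b]] - [f ( [e [t [f b]]] )]]]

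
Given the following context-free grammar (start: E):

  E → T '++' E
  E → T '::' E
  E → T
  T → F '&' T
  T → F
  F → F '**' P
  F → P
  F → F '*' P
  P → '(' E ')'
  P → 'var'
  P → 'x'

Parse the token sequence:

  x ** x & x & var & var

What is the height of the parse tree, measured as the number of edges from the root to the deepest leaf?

7

[E [T [F [F [P x]] ** [P x]] & [T [F [P x]] & [T [F [P var]] & [T [F [P var]]]]]]]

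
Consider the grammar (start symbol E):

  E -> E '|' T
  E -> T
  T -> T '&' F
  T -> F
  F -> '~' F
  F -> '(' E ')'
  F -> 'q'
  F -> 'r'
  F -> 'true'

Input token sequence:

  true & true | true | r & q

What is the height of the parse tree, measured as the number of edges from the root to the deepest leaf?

6

[E [E [E [T [T [F true]] & [F true]]] | [T [F true]]] | [T [T [F r]] & [F q]]]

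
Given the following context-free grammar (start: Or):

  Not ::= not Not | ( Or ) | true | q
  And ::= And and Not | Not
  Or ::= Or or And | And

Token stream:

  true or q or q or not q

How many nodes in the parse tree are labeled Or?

4

[Or [Or [Or [Or [And [Not true]]] or [And [Not q]]] or [And [Not q]]] or [And [Not not [Not q]]]]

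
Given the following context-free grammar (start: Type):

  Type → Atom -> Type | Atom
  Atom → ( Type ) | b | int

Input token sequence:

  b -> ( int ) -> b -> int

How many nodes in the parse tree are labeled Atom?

[Type [Atom b] -> [Type [Atom ( [Type [Atom int]] )] -> [Type [Atom b] -> [Type [Atom int]]]]]

5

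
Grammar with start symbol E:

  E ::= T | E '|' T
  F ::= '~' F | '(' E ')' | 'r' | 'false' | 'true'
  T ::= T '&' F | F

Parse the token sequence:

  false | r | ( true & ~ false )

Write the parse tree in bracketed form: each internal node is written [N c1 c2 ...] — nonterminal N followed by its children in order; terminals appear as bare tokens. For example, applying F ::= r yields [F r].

[E [E [E [T [F false]]] | [T [F r]]] | [T [F ( [E [T [T [F true]] & [F ~ [F false]]]] )]]]

E
E | T
E | T | T
T | T | T
F | T | T
false | T | T
false | F | T
false | r | T
false | r | F
false | r | ( E )
false | r | ( T )
false | r | ( T & F )
false | r | ( F & F )
false | r | ( true & F )
false | r | ( true & ~ F )
false | r | ( true & ~ false )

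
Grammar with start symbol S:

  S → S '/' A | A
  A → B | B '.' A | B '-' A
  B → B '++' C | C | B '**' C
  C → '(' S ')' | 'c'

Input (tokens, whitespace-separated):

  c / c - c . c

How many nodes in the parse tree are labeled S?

2

[S [S [A [B [C c]]]] / [A [B [C c]] - [A [B [C c]] . [A [B [C c]]]]]]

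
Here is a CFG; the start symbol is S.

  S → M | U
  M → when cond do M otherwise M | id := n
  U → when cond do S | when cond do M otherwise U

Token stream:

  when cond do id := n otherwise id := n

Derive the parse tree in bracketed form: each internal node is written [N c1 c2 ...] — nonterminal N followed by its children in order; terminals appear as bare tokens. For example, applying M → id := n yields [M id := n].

[S [M when cond do [M id := n] otherwise [M id := n]]]

S
M
when cond do M otherwise M
when cond do id := n otherwise M
when cond do id := n otherwise id := n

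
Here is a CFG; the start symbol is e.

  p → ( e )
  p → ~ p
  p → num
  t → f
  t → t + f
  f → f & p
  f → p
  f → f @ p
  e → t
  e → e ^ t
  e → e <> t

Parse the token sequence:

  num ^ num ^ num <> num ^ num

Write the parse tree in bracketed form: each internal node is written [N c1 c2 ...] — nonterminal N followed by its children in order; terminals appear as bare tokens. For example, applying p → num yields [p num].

[e [e [e [e [e [t [f [p num]]]] ^ [t [f [p num]]]] ^ [t [f [p num]]]] <> [t [f [p num]]]] ^ [t [f [p num]]]]

e
e ^ t
e <> t ^ t
e ^ t <> t ^ t
e ^ t ^ t <> t ^ t
t ^ t ^ t <> t ^ t
f ^ t ^ t <> t ^ t
p ^ t ^ t <> t ^ t
num ^ t ^ t <> t ^ t
num ^ f ^ t <> t ^ t
num ^ p ^ t <> t ^ t
num ^ num ^ t <> t ^ t
num ^ num ^ f <> t ^ t
num ^ num ^ p <> t ^ t
num ^ num ^ num <> t ^ t
num ^ num ^ num <> f ^ t
num ^ num ^ num <> p ^ t
num ^ num ^ num <> num ^ t
num ^ num ^ num <> num ^ f
num ^ num ^ num <> num ^ p
num ^ num ^ num <> num ^ num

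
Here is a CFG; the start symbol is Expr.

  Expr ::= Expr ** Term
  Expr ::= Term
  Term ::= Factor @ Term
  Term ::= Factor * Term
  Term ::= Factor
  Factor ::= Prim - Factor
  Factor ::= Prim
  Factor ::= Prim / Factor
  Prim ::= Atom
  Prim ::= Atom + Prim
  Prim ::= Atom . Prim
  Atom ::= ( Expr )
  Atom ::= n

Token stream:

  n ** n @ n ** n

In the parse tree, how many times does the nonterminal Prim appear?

[Expr [Expr [Expr [Term [Factor [Prim [Atom n]]]]] ** [Term [Factor [Prim [Atom n]]] @ [Term [Factor [Prim [Atom n]]]]]] ** [Term [Factor [Prim [Atom n]]]]]

4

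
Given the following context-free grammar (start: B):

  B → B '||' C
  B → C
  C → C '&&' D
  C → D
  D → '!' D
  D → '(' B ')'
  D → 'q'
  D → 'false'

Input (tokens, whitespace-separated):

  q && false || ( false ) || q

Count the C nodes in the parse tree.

[B [B [B [C [C [D q]] && [D false]]] || [C [D ( [B [C [D false]]] )]]] || [C [D q]]]

5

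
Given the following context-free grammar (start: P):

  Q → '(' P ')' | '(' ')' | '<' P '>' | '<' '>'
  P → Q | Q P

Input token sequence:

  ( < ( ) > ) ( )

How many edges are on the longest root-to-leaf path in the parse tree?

6

[P [Q ( [P [Q < [P [Q ( )]] >]] )] [P [Q ( )]]]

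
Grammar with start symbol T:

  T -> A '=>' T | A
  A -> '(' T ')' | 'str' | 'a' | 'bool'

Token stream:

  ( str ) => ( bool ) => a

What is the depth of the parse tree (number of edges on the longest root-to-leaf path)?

5

[T [A ( [T [A str]] )] => [T [A ( [T [A bool]] )] => [T [A a]]]]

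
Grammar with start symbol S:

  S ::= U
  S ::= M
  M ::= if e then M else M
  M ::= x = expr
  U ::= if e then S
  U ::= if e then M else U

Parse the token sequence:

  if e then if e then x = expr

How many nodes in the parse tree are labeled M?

[S [U if e then [S [U if e then [S [M x = expr]]]]]]

1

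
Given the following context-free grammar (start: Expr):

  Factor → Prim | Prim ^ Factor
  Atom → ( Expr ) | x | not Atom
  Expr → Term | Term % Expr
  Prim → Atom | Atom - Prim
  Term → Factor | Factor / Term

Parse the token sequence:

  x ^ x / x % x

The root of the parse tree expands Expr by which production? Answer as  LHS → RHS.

Expr → Term % Expr

[Expr [Term [Factor [Prim [Atom x]] ^ [Factor [Prim [Atom x]]]] / [Term [Factor [Prim [Atom x]]]]] % [Expr [Term [Factor [Prim [Atom x]]]]]]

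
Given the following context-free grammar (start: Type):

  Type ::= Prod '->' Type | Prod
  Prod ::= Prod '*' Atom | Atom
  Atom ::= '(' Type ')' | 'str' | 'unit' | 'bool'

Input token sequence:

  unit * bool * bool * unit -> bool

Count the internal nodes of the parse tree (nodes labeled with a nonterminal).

[Type [Prod [Prod [Prod [Prod [Atom unit]] * [Atom bool]] * [Atom bool]] * [Atom unit]] -> [Type [Prod [Atom bool]]]]

12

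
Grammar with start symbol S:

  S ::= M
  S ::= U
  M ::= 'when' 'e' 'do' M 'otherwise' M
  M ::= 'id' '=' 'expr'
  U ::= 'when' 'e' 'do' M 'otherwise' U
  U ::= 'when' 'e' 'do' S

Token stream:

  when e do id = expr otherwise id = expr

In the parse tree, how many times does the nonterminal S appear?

[S [M when e do [M id = expr] otherwise [M id = expr]]]

1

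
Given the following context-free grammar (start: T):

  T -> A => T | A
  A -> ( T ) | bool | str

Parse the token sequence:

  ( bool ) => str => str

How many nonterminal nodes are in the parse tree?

[T [A ( [T [A bool]] )] => [T [A str] => [T [A str]]]]

8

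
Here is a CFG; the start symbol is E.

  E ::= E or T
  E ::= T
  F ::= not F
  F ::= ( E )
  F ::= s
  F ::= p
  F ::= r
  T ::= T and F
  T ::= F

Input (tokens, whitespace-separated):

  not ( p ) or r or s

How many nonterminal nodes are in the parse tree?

13

[E [E [E [T [F not [F ( [E [T [F p]]] )]]]] or [T [F r]]] or [T [F s]]]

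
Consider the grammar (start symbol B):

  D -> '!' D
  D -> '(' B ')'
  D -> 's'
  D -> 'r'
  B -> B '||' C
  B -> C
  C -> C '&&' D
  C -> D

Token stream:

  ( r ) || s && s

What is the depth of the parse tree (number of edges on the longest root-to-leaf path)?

7

[B [B [C [D ( [B [C [D r]]] )]]] || [C [C [D s]] && [D s]]]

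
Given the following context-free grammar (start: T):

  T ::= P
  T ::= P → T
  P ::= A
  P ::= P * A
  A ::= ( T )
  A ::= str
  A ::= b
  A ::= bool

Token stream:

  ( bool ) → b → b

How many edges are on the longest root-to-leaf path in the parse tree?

[T [P [A ( [T [P [A bool]]] )]] → [T [P [A b]] → [T [P [A b]]]]]

6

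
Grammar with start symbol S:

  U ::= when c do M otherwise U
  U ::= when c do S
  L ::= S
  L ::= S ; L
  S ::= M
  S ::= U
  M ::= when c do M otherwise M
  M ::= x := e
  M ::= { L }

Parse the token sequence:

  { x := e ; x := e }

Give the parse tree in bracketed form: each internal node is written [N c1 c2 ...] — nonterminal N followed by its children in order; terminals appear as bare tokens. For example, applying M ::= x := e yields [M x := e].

[S [M { [L [S [M x := e]] ; [L [S [M x := e]]]] }]]

S
M
{ L }
{ S ; L }
{ M ; L }
{ x := e ; L }
{ x := e ; S }
{ x := e ; M }
{ x := e ; x := e }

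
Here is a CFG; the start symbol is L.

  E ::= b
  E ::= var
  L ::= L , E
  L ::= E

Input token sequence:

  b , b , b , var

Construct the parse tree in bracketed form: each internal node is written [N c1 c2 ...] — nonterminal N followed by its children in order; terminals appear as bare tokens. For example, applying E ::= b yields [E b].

[L [L [L [L [E b]] , [E b]] , [E b]] , [E var]]

L
L , E
L , E , E
L , E , E , E
E , E , E , E
b , E , E , E
b , b , E , E
b , b , b , E
b , b , b , var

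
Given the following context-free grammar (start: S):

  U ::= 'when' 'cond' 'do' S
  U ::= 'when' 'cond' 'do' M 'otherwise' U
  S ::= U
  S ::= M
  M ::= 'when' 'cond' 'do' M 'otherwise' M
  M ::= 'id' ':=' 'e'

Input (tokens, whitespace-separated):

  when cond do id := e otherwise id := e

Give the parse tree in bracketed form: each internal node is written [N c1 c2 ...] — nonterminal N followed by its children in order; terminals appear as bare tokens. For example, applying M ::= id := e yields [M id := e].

S
M
when cond do M otherwise M
when cond do id := e otherwise M
when cond do id := e otherwise id := e

[S [M when cond do [M id := e] otherwise [M id := e]]]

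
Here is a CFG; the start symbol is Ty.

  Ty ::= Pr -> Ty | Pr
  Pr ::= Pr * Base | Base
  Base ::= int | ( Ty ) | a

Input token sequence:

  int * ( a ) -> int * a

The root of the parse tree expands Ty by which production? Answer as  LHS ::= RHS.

[Ty [Pr [Pr [Base int]] * [Base ( [Ty [Pr [Base a]]] )]] -> [Ty [Pr [Pr [Base int]] * [Base a]]]]

Ty ::= Pr -> Ty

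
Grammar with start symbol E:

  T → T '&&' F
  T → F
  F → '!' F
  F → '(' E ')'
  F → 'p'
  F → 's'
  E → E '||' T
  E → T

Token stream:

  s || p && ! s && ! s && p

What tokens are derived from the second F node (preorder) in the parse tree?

p

[E [E [T [F s]]] || [T [T [T [T [F p]] && [F ! [F s]]] && [F ! [F s]]] && [F p]]]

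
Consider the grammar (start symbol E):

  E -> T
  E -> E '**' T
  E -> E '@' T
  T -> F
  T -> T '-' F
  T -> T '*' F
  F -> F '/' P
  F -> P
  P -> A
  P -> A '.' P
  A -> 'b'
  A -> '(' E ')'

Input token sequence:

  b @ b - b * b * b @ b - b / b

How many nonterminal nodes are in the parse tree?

[E [E [E [T [F [P [A b]]]]] @ [T [T [T [T [F [P [A b]]]] - [F [P [A b]]]] * [F [P [A b]]]] * [F [P [A b]]]]] @ [T [T [F [P [A b]]]] - [F [F [P [A b]]] / [P [A b]]]]]

34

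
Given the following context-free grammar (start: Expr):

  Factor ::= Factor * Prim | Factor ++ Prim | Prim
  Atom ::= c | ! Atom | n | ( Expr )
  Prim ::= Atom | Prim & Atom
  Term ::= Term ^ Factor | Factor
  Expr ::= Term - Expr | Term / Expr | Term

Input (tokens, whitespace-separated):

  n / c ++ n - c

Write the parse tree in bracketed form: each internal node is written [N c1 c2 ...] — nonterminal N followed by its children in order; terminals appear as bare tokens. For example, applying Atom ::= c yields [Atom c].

[Expr [Term [Factor [Prim [Atom n]]]] / [Expr [Term [Factor [Factor [Prim [Atom c]]] ++ [Prim [Atom n]]]] - [Expr [Term [Factor [Prim [Atom c]]]]]]]

Expr
Term / Expr
Factor / Expr
Prim / Expr
Atom / Expr
n / Expr
n / Term - Expr
n / Factor - Expr
n / Factor ++ Prim - Expr
n / Prim ++ Prim - Expr
n / Atom ++ Prim - Expr
n / c ++ Prim - Expr
n / c ++ Atom - Expr
n / c ++ n - Expr
n / c ++ n - Term
n / c ++ n - Factor
n / c ++ n - Prim
n / c ++ n - Atom
n / c ++ n - c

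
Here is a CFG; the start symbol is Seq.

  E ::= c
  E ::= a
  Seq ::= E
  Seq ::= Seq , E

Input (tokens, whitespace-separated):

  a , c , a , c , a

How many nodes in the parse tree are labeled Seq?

5

[Seq [Seq [Seq [Seq [Seq [E a]] , [E c]] , [E a]] , [E c]] , [E a]]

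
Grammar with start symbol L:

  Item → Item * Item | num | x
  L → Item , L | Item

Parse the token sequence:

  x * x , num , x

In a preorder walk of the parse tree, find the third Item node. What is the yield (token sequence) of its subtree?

x

[L [Item [Item x] * [Item x]] , [L [Item num] , [L [Item x]]]]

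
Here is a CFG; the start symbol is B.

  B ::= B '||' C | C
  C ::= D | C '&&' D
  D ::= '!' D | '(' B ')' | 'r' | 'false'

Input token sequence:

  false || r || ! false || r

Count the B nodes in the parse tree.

4

[B [B [B [B [C [D false]]] || [C [D r]]] || [C [D ! [D false]]]] || [C [D r]]]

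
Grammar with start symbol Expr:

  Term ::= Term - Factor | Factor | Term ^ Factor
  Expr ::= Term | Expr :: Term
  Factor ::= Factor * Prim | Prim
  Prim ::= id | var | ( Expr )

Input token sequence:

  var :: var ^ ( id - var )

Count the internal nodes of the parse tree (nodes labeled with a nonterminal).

18

[Expr [Expr [Term [Factor [Prim var]]]] :: [Term [Term [Factor [Prim var]]] ^ [Factor [Prim ( [Expr [Term [Term [Factor [Prim id]]] - [Factor [Prim var]]]] )]]]]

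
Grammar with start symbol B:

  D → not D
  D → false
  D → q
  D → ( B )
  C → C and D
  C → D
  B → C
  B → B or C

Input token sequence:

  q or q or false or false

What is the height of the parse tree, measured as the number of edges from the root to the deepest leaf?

6

[B [B [B [B [C [D q]]] or [C [D q]]] or [C [D false]]] or [C [D false]]]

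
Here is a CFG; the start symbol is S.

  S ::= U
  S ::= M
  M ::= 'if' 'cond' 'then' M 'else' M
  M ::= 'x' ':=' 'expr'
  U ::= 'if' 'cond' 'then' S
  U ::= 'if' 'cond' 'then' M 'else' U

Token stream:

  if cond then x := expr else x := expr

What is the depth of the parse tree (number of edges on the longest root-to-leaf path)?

[S [M if cond then [M x := expr] else [M x := expr]]]

3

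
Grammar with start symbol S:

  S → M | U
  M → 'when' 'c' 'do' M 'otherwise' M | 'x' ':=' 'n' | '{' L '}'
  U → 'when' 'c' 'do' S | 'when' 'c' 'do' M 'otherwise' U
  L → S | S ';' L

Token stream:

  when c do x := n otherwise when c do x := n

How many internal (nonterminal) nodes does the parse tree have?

[S [U when c do [M x := n] otherwise [U when c do [S [M x := n]]]]]

6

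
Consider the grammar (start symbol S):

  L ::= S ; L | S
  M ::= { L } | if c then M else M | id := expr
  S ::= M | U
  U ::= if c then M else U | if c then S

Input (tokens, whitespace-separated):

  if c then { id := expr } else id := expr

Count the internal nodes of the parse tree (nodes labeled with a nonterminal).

7

[S [M if c then [M { [L [S [M id := expr]]] }] else [M id := expr]]]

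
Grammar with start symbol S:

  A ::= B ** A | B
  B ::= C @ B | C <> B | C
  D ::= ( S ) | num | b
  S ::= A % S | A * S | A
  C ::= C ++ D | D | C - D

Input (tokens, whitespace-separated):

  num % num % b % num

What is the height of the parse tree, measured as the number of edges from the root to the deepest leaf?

8

[S [A [B [C [D num]]]] % [S [A [B [C [D num]]]] % [S [A [B [C [D b]]]] % [S [A [B [C [D num]]]]]]]]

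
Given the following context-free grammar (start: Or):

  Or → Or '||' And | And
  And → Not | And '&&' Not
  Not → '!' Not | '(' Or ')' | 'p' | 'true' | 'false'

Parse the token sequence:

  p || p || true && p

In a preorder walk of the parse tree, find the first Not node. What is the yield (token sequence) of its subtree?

[Or [Or [Or [And [Not p]]] || [And [Not p]]] || [And [And [Not true]] && [Not p]]]

p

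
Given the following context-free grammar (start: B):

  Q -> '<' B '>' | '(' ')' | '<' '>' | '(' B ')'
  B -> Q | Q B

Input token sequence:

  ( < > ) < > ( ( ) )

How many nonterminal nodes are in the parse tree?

10

[B [Q ( [B [Q < >]] )] [B [Q < >] [B [Q ( [B [Q ( )]] )]]]]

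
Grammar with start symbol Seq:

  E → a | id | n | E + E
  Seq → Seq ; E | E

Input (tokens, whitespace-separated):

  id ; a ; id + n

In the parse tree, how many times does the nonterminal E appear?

5

[Seq [Seq [Seq [E id]] ; [E a]] ; [E [E id] + [E n]]]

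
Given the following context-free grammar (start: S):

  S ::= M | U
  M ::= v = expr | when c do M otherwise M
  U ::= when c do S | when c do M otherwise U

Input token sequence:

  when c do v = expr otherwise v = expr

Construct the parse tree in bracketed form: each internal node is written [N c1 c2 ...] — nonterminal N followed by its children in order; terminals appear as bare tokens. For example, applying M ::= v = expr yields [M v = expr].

[S [M when c do [M v = expr] otherwise [M v = expr]]]

S
M
when c do M otherwise M
when c do v = expr otherwise M
when c do v = expr otherwise v = expr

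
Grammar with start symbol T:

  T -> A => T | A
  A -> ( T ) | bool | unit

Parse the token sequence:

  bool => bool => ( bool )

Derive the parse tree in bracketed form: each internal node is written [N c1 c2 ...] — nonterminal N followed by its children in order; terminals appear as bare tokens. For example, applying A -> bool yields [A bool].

[T [A bool] => [T [A bool] => [T [A ( [T [A bool]] )]]]]

T
A => T
bool => T
bool => A => T
bool => bool => T
bool => bool => A
bool => bool => ( T )
bool => bool => ( A )
bool => bool => ( bool )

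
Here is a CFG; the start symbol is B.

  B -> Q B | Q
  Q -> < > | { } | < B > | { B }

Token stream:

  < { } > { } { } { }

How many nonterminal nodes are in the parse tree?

[B [Q < [B [Q { }]] >] [B [Q { }] [B [Q { }] [B [Q { }]]]]]

10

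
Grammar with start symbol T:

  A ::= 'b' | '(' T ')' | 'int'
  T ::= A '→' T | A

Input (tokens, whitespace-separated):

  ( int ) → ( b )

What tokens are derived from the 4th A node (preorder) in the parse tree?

b

[T [A ( [T [A int]] )] → [T [A ( [T [A b]] )]]]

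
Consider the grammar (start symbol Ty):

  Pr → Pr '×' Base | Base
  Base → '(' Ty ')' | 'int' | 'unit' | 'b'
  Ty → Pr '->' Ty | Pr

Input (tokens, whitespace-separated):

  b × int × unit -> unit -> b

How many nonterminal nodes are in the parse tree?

13

[Ty [Pr [Pr [Pr [Base b]] × [Base int]] × [Base unit]] -> [Ty [Pr [Base unit]] -> [Ty [Pr [Base b]]]]]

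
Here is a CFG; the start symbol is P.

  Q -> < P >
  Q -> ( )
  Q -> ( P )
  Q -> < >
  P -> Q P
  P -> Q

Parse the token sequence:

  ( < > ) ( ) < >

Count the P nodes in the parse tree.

[P [Q ( [P [Q < >]] )] [P [Q ( )] [P [Q < >]]]]

4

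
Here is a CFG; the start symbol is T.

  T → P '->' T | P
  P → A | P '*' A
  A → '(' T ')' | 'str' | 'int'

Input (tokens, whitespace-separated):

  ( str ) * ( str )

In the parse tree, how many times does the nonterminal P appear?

4

[T [P [P [A ( [T [P [A str]]] )]] * [A ( [T [P [A str]]] )]]]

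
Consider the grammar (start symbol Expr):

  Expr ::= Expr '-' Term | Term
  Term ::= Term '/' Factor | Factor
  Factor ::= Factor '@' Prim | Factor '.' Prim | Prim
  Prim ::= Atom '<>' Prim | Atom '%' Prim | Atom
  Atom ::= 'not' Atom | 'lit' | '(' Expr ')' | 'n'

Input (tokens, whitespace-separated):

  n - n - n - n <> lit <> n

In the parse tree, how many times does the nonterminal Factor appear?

[Expr [Expr [Expr [Expr [Term [Factor [Prim [Atom n]]]]] - [Term [Factor [Prim [Atom n]]]]] - [Term [Factor [Prim [Atom n]]]]] - [Term [Factor [Prim [Atom n] <> [Prim [Atom lit] <> [Prim [Atom n]]]]]]]

4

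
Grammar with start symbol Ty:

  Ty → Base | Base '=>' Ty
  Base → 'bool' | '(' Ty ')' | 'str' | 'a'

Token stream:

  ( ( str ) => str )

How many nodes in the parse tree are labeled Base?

[Ty [Base ( [Ty [Base ( [Ty [Base str]] )] => [Ty [Base str]]] )]]

4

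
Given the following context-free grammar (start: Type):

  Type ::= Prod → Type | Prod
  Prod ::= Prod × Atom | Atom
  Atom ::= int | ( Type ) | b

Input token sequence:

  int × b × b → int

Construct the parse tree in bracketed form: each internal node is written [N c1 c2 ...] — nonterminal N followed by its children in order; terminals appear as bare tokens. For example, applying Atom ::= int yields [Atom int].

[Type [Prod [Prod [Prod [Atom int]] × [Atom b]] × [Atom b]] → [Type [Prod [Atom int]]]]

Type
Prod → Type
Prod × Atom → Type
Prod × Atom × Atom → Type
Atom × Atom × Atom → Type
int × Atom × Atom → Type
int × b × Atom → Type
int × b × b → Type
int × b × b → Prod
int × b × b → Atom
int × b × b → int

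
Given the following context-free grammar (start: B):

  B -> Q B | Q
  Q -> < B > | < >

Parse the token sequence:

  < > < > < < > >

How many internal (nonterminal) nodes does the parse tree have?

8

[B [Q < >] [B [Q < >] [B [Q < [B [Q < >]] >]]]]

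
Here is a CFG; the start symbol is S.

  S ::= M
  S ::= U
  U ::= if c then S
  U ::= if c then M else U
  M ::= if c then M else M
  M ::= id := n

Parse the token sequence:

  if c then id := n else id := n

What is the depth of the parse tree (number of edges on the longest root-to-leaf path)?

3

[S [M if c then [M id := n] else [M id := n]]]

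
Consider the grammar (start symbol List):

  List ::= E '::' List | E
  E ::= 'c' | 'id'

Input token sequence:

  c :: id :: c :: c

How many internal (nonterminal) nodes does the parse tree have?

[List [E c] :: [List [E id] :: [List [E c] :: [List [E c]]]]]

8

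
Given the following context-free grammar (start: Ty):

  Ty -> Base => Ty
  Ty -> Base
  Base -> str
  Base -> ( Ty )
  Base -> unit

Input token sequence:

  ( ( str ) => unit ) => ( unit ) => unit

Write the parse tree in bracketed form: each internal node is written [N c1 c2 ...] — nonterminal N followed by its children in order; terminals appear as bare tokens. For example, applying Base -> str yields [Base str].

[Ty [Base ( [Ty [Base ( [Ty [Base str]] )] => [Ty [Base unit]]] )] => [Ty [Base ( [Ty [Base unit]] )] => [Ty [Base unit]]]]

Ty
Base => Ty
( Ty ) => Ty
( Base => Ty ) => Ty
( ( Ty ) => Ty ) => Ty
( ( Base ) => Ty ) => Ty
( ( str ) => Ty ) => Ty
( ( str ) => Base ) => Ty
( ( str ) => unit ) => Ty
( ( str ) => unit ) => Base => Ty
( ( str ) => unit ) => ( Ty ) => Ty
( ( str ) => unit ) => ( Base ) => Ty
( ( str ) => unit ) => ( unit ) => Ty
( ( str ) => unit ) => ( unit ) => Base
( ( str ) => unit ) => ( unit ) => unit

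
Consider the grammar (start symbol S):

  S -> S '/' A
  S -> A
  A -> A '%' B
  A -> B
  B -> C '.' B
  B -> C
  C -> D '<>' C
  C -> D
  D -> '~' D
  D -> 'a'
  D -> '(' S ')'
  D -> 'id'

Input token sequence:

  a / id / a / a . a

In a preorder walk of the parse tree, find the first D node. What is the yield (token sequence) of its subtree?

[S [S [S [S [A [B [C [D a]]]]] / [A [B [C [D id]]]]] / [A [B [C [D a]]]]] / [A [B [C [D a]] . [B [C [D a]]]]]]

a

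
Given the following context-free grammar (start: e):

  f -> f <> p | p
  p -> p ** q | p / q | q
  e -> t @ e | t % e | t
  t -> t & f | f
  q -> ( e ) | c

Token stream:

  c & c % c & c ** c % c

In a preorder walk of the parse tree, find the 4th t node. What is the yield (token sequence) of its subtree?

[e [t [t [f [p [q c]]]] & [f [p [q c]]]] % [e [t [t [f [p [q c]]]] & [f [p [p [q c]] ** [q c]]]] % [e [t [f [p [q c]]]]]]]

c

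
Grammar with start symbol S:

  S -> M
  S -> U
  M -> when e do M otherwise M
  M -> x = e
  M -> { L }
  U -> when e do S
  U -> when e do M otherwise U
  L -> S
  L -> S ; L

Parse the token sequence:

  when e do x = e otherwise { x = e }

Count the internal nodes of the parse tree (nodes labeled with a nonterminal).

7

[S [M when e do [M x = e] otherwise [M { [L [S [M x = e]]] }]]]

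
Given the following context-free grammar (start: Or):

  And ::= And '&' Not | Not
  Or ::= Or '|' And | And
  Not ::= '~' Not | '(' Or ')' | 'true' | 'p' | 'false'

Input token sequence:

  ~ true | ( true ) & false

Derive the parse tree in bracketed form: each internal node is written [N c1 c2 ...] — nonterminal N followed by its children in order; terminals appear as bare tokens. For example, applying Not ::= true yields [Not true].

[Or [Or [And [Not ~ [Not true]]]] | [And [And [Not ( [Or [And [Not true]]] )]] & [Not false]]]

Or
Or | And
And | And
Not | And
~ Not | And
~ true | And
~ true | And & Not
~ true | Not & Not
~ true | ( Or ) & Not
~ true | ( And ) & Not
~ true | ( Not ) & Not
~ true | ( true ) & Not
~ true | ( true ) & false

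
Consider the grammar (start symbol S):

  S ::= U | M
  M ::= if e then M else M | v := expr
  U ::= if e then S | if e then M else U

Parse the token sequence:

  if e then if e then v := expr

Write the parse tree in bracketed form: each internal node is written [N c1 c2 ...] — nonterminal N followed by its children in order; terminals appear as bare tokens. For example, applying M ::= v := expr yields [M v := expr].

[S [U if e then [S [U if e then [S [M v := expr]]]]]]

S
U
if e then S
if e then U
if e then if e then S
if e then if e then M
if e then if e then v := expr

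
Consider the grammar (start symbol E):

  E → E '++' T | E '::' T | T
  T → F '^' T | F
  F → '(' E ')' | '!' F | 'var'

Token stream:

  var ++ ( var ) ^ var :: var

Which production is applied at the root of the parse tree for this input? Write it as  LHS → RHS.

[E [E [E [T [F var]]] ++ [T [F ( [E [T [F var]]] )] ^ [T [F var]]]] :: [T [F var]]]

E → E '::' T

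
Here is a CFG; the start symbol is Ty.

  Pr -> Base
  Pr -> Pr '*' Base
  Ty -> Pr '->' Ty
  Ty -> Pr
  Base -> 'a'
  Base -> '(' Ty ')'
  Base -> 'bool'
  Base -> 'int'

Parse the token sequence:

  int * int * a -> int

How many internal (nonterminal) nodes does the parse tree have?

10

[Ty [Pr [Pr [Pr [Base int]] * [Base int]] * [Base a]] -> [Ty [Pr [Base int]]]]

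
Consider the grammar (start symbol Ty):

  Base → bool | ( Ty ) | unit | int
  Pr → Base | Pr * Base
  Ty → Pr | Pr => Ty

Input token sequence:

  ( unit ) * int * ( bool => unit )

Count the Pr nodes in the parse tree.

6

[Ty [Pr [Pr [Pr [Base ( [Ty [Pr [Base unit]]] )]] * [Base int]] * [Base ( [Ty [Pr [Base bool]] => [Ty [Pr [Base unit]]]] )]]]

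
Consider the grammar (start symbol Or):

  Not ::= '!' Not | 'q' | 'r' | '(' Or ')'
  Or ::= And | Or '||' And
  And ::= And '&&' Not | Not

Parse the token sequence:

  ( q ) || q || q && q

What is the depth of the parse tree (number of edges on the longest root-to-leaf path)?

[Or [Or [Or [And [Not ( [Or [And [Not q]]] )]]] || [And [Not q]]] || [And [And [Not q]] && [Not q]]]

8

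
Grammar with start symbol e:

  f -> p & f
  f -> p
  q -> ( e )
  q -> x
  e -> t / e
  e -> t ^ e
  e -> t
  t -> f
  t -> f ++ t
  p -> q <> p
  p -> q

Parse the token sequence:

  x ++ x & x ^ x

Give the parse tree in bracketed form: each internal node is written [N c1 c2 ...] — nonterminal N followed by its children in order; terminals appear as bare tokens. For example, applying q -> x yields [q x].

e
t ^ e
f ++ t ^ e
p ++ t ^ e
q ++ t ^ e
x ++ t ^ e
x ++ f ^ e
x ++ p & f ^ e
x ++ q & f ^ e
x ++ x & f ^ e
x ++ x & p ^ e
x ++ x & q ^ e
x ++ x & x ^ e
x ++ x & x ^ t
x ++ x & x ^ f
x ++ x & x ^ p
x ++ x & x ^ q
x ++ x & x ^ x

[e [t [f [p [q x]]] ++ [t [f [p [q x]] & [f [p [q x]]]]]] ^ [e [t [f [p [q x]]]]]]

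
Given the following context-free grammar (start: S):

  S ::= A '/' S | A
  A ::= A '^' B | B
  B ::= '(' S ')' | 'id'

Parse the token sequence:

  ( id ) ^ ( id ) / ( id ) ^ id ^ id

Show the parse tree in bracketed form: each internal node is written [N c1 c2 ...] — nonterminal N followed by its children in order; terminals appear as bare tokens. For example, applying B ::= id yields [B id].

[S [A [A [B ( [S [A [B id]]] )]] ^ [B ( [S [A [B id]]] )]] / [S [A [A [A [B ( [S [A [B id]]] )]] ^ [B id]] ^ [B id]]]]

S
A / S
A ^ B / S
B ^ B / S
( S ) ^ B / S
( A ) ^ B / S
( B ) ^ B / S
( id ) ^ B / S
( id ) ^ ( S ) / S
( id ) ^ ( A ) / S
( id ) ^ ( B ) / S
( id ) ^ ( id ) / S
( id ) ^ ( id ) / A
( id ) ^ ( id ) / A ^ B
( id ) ^ ( id ) / A ^ B ^ B
( id ) ^ ( id ) / B ^ B ^ B
( id ) ^ ( id ) / ( S ) ^ B ^ B
( id ) ^ ( id ) / ( A ) ^ B ^ B
( id ) ^ ( id ) / ( B ) ^ B ^ B
( id ) ^ ( id ) / ( id ) ^ B ^ B
( id ) ^ ( id ) / ( id ) ^ id ^ B
( id ) ^ ( id ) / ( id ) ^ id ^ id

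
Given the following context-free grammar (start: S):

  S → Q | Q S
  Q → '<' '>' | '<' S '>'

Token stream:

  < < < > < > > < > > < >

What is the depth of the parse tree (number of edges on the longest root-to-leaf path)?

[S [Q < [S [Q < [S [Q < >] [S [Q < >]]] >] [S [Q < >]]] >] [S [Q < >]]]

7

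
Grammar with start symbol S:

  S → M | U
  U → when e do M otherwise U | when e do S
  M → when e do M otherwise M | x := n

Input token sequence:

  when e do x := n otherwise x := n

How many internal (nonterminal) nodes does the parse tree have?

4

[S [M when e do [M x := n] otherwise [M x := n]]]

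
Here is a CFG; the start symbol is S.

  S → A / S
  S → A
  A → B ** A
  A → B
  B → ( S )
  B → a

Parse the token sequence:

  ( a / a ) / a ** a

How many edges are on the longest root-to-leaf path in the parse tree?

7

[S [A [B ( [S [A [B a]] / [S [A [B a]]]] )]] / [S [A [B a] ** [A [B a]]]]]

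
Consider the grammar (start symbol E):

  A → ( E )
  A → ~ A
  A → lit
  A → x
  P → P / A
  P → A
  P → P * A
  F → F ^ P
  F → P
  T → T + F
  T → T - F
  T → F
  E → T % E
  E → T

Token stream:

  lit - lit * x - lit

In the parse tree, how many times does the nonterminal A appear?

[E [T [T [T [F [P [A lit]]]] - [F [P [P [A lit]] * [A x]]]] - [F [P [A lit]]]]]

4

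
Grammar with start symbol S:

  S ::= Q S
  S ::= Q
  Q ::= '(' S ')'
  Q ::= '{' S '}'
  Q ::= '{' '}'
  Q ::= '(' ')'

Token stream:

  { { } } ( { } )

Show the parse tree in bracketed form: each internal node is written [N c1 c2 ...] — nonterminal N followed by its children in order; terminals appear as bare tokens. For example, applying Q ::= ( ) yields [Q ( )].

[S [Q { [S [Q { }]] }] [S [Q ( [S [Q { }]] )]]]

S
Q S
{ S } S
{ Q } S
{ { } } S
{ { } } Q
{ { } } ( S )
{ { } } ( Q )
{ { } } ( { } )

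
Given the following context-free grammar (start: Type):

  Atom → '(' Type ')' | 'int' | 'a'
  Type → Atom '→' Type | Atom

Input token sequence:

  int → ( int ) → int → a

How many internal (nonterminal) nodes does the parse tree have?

[Type [Atom int] → [Type [Atom ( [Type [Atom int]] )] → [Type [Atom int] → [Type [Atom a]]]]]

10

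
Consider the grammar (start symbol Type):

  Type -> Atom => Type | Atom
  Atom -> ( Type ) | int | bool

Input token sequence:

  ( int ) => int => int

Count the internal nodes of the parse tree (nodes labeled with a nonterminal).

[Type [Atom ( [Type [Atom int]] )] => [Type [Atom int] => [Type [Atom int]]]]

8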